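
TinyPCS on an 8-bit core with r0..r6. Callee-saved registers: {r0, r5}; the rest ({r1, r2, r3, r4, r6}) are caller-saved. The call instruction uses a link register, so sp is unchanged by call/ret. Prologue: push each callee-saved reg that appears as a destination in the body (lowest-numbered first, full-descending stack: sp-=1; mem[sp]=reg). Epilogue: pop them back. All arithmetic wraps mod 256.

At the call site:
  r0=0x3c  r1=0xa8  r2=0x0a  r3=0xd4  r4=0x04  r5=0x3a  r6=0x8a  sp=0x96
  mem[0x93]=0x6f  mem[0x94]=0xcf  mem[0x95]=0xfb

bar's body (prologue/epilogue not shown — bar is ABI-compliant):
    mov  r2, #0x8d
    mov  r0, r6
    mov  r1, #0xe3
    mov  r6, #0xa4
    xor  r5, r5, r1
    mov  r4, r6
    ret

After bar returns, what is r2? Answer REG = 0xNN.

prologue: push r0 -> mem[0x95]=0x3c, sp=0x95
prologue: push r5 -> mem[0x94]=0x3a, sp=0x94
body[0] mov  r2, #0x8d -> r2=0x8d
body[1] mov  r0, r6 -> r0=0x8a
body[2] mov  r1, #0xe3 -> r1=0xe3
body[3] mov  r6, #0xa4 -> r6=0xa4
body[4] xor  r5, r5, r1 -> r5=0xd9
body[5] mov  r4, r6 -> r4=0xa4
epilogue: pop r5=0x3a, sp=0x95
epilogue: pop r0=0x3c, sp=0x96
r2 is caller-saved -> body value

REG = 0x8d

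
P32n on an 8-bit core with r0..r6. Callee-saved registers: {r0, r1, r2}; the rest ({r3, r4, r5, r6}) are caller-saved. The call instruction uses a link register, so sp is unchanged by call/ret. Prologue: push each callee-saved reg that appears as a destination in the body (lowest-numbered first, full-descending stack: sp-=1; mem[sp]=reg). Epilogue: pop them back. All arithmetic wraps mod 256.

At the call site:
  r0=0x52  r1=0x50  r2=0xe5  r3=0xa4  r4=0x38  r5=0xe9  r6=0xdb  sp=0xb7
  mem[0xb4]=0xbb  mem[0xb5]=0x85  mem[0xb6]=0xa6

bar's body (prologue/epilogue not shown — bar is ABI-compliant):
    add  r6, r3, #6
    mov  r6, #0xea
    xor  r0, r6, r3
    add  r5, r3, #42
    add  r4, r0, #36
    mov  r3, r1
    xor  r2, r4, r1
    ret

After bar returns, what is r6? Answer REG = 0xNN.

REG = 0xea

prologue: push r0 -> mem[0xb6]=0x52, sp=0xb6
prologue: push r2 -> mem[0xb5]=0xe5, sp=0xb5
body[0] add  r6, r3, #6 -> r6=0xaa
body[1] mov  r6, #0xea -> r6=0xea
body[2] xor  r0, r6, r3 -> r0=0x4e
body[3] add  r5, r3, #42 -> r5=0xce
body[4] add  r4, r0, #36 -> r4=0x72
body[5] mov  r3, r1 -> r3=0x50
body[6] xor  r2, r4, r1 -> r2=0x22
epilogue: pop r2=0xe5, sp=0xb6
epilogue: pop r0=0x52, sp=0xb7
r6 is caller-saved -> body value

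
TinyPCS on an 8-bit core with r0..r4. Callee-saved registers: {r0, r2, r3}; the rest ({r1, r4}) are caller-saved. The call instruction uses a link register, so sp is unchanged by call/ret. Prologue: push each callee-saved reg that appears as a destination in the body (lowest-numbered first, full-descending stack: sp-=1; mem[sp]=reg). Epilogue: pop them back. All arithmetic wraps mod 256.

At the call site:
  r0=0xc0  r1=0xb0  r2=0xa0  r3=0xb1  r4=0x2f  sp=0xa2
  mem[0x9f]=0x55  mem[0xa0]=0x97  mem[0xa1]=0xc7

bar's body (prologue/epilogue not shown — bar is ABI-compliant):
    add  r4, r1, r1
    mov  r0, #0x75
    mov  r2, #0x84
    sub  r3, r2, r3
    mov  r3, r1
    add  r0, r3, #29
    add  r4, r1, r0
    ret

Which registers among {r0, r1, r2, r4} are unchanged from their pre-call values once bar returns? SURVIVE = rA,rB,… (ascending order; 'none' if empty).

SURVIVE = r0,r1,r2

prologue: push r0 → mem[0xa1]=0xc0, sp=0xa1
prologue: push r2 → mem[0xa0]=0xa0, sp=0xa0
prologue: push r3 → mem[0x9f]=0xb1, sp=0x9f
body[0] add  r4, r1, r1 → r4=0x60
body[1] mov  r0, #0x75 → r0=0x75
body[2] mov  r2, #0x84 → r2=0x84
body[3] sub  r3, r2, r3 → r3=0xd3
body[4] mov  r3, r1 → r3=0xb0
body[5] add  r0, r3, #29 → r0=0xcd
body[6] add  r4, r1, r0 → r4=0x7d
epilogue: pop r3=0xb1, sp=0xa0
epilogue: pop r2=0xa0, sp=0xa1
epilogue: pop r0=0xc0, sp=0xa2
r0: callee-saved, written=True
r1: caller-saved, written=False
r2: callee-saved, written=True
r4: caller-saved, written=True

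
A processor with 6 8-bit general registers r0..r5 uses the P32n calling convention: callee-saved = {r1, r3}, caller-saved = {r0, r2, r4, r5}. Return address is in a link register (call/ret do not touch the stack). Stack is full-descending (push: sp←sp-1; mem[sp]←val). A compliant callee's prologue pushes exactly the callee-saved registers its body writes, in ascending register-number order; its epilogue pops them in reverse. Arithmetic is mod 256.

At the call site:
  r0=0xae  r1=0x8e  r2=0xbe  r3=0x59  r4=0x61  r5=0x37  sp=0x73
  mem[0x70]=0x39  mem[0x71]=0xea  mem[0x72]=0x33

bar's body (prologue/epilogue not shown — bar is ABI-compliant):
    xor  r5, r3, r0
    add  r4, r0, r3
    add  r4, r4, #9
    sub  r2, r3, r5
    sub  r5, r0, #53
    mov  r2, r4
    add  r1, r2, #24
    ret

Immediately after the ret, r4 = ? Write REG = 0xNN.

REG = 0x10

prologue: push r1 → mem[0x72]=0x8e, sp=0x72
body[0] xor  r5, r3, r0 → r5=0xf7
body[1] add  r4, r0, r3 → r4=0x07
body[2] add  r4, r4, #9 → r4=0x10
body[3] sub  r2, r3, r5 → r2=0x62
body[4] sub  r5, r0, #53 → r5=0x79
body[5] mov  r2, r4 → r2=0x10
body[6] add  r1, r2, #24 → r1=0x28
epilogue: pop r1=0x8e, sp=0x73
r4 is caller-saved → body value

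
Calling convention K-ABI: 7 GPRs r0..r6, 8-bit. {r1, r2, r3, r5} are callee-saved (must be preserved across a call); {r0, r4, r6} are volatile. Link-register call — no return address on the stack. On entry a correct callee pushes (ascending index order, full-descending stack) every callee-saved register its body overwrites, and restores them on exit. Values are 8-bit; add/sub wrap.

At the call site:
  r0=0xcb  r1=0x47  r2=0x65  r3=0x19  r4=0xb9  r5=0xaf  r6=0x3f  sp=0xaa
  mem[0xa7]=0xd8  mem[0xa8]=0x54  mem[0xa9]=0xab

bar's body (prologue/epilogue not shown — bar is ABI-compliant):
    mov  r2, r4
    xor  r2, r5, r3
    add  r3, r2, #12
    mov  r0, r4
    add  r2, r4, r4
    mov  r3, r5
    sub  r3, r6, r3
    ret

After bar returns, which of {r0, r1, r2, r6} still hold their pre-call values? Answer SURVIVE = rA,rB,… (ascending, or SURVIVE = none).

prologue: push r2 -> mem[0xa9]=0x65, sp=0xa9
prologue: push r3 -> mem[0xa8]=0x19, sp=0xa8
body[0] mov  r2, r4 -> r2=0xb9
body[1] xor  r2, r5, r3 -> r2=0xb6
body[2] add  r3, r2, #12 -> r3=0xc2
body[3] mov  r0, r4 -> r0=0xb9
body[4] add  r2, r4, r4 -> r2=0x72
body[5] mov  r3, r5 -> r3=0xaf
body[6] sub  r3, r6, r3 -> r3=0x90
epilogue: pop r3=0x19, sp=0xa9
epilogue: pop r2=0x65, sp=0xaa
r0: caller-saved, written=True
r1: callee-saved, written=False
r2: callee-saved, written=True
r6: caller-saved, written=False

SURVIVE = r1,r2,r6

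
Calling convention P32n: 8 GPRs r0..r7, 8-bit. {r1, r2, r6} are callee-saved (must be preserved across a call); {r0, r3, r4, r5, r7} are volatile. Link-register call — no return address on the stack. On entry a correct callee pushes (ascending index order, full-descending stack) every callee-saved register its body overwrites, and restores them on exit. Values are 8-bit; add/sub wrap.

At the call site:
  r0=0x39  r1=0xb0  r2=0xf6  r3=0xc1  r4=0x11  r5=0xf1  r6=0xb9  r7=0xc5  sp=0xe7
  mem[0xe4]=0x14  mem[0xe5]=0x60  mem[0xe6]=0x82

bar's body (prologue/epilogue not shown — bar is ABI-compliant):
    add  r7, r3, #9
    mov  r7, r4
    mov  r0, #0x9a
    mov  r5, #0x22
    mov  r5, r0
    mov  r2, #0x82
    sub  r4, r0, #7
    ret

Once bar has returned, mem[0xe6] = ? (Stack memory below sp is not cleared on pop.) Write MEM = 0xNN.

MEM = 0xf6

prologue: push r2 → mem[0xe6]=0xf6, sp=0xe6
body[0] add  r7, r3, #9 → r7=0xca
body[1] mov  r7, r4 → r7=0x11
body[2] mov  r0, #0x9a → r0=0x9a
body[3] mov  r5, #0x22 → r5=0x22
body[4] mov  r5, r0 → r5=0x9a
body[5] mov  r2, #0x82 → r2=0x82
body[6] sub  r4, r0, #7 → r4=0x93
epilogue: pop r2=0xf6, sp=0xe7
prologue pushed ['r2'] at ['0xe6']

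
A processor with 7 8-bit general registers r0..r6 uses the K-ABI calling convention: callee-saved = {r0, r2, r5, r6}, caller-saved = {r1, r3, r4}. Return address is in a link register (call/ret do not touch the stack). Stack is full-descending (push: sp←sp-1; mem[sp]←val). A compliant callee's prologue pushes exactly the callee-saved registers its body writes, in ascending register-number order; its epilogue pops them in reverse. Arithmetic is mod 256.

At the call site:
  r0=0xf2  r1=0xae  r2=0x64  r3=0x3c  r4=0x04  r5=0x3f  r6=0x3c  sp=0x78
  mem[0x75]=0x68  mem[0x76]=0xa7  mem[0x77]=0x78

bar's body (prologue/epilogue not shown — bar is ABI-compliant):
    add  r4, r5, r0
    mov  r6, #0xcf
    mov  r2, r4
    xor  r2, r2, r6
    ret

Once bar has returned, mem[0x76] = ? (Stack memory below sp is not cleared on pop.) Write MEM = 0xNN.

MEM = 0x3c

prologue: push r2 -> mem[0x77]=0x64, sp=0x77
prologue: push r6 -> mem[0x76]=0x3c, sp=0x76
body[0] add  r4, r5, r0 -> r4=0x31
body[1] mov  r6, #0xcf -> r6=0xcf
body[2] mov  r2, r4 -> r2=0x31
body[3] xor  r2, r2, r6 -> r2=0xfe
epilogue: pop r6=0x3c, sp=0x77
epilogue: pop r2=0x64, sp=0x78
prologue pushed ['r2', 'r6'] at ['0x77', '0x76']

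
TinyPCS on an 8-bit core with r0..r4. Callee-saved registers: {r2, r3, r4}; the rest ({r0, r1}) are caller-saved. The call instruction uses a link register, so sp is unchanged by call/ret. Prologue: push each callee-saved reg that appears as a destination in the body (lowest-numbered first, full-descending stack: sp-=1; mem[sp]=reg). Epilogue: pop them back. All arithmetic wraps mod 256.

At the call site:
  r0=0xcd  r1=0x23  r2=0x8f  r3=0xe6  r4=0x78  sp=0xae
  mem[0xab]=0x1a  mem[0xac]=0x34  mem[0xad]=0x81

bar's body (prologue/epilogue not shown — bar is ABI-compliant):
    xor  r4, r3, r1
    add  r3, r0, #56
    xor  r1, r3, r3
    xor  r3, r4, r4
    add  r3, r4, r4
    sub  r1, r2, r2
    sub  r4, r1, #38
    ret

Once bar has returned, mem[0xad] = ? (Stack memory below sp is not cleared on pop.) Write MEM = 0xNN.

MEM = 0xe6

prologue: push r3 → mem[0xad]=0xe6, sp=0xad
prologue: push r4 → mem[0xac]=0x78, sp=0xac
body[0] xor  r4, r3, r1 → r4=0xc5
body[1] add  r3, r0, #56 → r3=0x05
body[2] xor  r1, r3, r3 → r1=0x00
body[3] xor  r3, r4, r4 → r3=0x00
body[4] add  r3, r4, r4 → r3=0x8a
body[5] sub  r1, r2, r2 → r1=0x00
body[6] sub  r4, r1, #38 → r4=0xda
epilogue: pop r4=0x78, sp=0xad
epilogue: pop r3=0xe6, sp=0xae
prologue pushed ['r3', 'r4'] at ['0xad', '0xac']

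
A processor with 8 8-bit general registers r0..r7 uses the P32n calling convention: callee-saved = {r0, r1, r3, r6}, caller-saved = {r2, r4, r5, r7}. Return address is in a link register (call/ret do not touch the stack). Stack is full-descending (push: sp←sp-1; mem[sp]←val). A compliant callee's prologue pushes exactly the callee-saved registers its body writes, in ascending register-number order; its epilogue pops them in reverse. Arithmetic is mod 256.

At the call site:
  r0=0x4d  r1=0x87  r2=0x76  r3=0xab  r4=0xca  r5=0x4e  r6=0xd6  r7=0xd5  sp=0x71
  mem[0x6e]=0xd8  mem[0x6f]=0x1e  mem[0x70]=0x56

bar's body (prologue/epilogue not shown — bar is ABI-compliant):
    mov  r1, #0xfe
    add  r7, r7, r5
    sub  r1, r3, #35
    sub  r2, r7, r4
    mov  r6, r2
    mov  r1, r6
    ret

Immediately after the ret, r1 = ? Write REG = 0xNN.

REG = 0x87

prologue: push r1 → mem[0x70]=0x87, sp=0x70
prologue: push r6 → mem[0x6f]=0xd6, sp=0x6f
body[0] mov  r1, #0xfe → r1=0xfe
body[1] add  r7, r7, r5 → r7=0x23
body[2] sub  r1, r3, #35 → r1=0x88
body[3] sub  r2, r7, r4 → r2=0x59
body[4] mov  r6, r2 → r6=0x59
body[5] mov  r1, r6 → r1=0x59
epilogue: pop r6=0xd6, sp=0x70
epilogue: pop r1=0x87, sp=0x71
r1 is callee-saved → restored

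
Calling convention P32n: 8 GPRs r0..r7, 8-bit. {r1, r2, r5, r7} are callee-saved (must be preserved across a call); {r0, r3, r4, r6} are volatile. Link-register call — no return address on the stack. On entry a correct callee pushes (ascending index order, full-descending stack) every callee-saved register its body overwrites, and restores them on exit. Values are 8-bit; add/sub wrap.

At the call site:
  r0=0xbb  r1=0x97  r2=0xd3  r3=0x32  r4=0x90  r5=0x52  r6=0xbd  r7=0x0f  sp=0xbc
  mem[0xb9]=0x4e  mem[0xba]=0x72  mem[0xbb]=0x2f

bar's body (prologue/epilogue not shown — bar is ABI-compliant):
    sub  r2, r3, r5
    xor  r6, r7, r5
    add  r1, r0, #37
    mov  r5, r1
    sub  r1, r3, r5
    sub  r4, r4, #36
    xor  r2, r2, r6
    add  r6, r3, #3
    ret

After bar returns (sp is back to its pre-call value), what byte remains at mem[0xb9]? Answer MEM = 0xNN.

MEM = 0x52

prologue: push r1 → mem[0xbb]=0x97, sp=0xbb
prologue: push r2 → mem[0xba]=0xd3, sp=0xba
prologue: push r5 → mem[0xb9]=0x52, sp=0xb9
body[0] sub  r2, r3, r5 → r2=0xe0
body[1] xor  r6, r7, r5 → r6=0x5d
body[2] add  r1, r0, #37 → r1=0xe0
body[3] mov  r5, r1 → r5=0xe0
body[4] sub  r1, r3, r5 → r1=0x52
body[5] sub  r4, r4, #36 → r4=0x6c
body[6] xor  r2, r2, r6 → r2=0xbd
body[7] add  r6, r3, #3 → r6=0x35
epilogue: pop r5=0x52, sp=0xba
epilogue: pop r2=0xd3, sp=0xbb
epilogue: pop r1=0x97, sp=0xbc
prologue pushed ['r1', 'r2', 'r5'] at ['0xbb', '0xba', '0xb9']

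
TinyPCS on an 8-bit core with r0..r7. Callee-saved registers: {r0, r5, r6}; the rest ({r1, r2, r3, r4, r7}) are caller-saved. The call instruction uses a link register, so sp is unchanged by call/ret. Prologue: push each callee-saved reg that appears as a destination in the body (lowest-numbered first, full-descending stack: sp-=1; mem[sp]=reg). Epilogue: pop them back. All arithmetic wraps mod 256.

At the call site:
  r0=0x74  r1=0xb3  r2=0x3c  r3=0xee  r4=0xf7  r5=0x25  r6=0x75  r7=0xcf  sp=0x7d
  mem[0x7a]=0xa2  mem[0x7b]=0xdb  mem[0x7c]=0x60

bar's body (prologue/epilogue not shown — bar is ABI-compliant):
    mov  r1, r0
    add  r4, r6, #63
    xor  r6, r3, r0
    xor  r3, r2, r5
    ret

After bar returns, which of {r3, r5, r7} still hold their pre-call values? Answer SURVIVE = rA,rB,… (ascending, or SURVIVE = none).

SURVIVE = r5,r7

prologue: push r6 -> mem[0x7c]=0x75, sp=0x7c
body[0] mov  r1, r0 -> r1=0x74
body[1] add  r4, r6, #63 -> r4=0xb4
body[2] xor  r6, r3, r0 -> r6=0x9a
body[3] xor  r3, r2, r5 -> r3=0x19
epilogue: pop r6=0x75, sp=0x7d
r3: caller-saved, written=True
r5: callee-saved, written=False
r7: caller-saved, written=False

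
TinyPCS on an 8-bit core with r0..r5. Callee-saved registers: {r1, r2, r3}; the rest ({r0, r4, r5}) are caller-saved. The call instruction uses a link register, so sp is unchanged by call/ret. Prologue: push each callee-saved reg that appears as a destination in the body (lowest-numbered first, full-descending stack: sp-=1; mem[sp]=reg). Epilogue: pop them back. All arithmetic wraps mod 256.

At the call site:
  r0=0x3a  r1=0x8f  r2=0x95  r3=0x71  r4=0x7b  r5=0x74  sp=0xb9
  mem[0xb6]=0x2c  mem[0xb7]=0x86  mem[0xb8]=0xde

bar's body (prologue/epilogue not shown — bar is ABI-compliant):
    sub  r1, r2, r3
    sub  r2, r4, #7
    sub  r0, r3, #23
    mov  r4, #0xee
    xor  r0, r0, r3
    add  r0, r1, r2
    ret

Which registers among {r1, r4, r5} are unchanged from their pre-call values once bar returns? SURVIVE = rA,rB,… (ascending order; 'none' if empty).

prologue: push r1 -> mem[0xb8]=0x8f, sp=0xb8
prologue: push r2 -> mem[0xb7]=0x95, sp=0xb7
body[0] sub  r1, r2, r3 -> r1=0x24
body[1] sub  r2, r4, #7 -> r2=0x74
body[2] sub  r0, r3, #23 -> r0=0x5a
body[3] mov  r4, #0xee -> r4=0xee
body[4] xor  r0, r0, r3 -> r0=0x2b
body[5] add  r0, r1, r2 -> r0=0x98
epilogue: pop r2=0x95, sp=0xb8
epilogue: pop r1=0x8f, sp=0xb9
r1: callee-saved, written=True
r4: caller-saved, written=True
r5: caller-saved, written=False

SURVIVE = r1,r5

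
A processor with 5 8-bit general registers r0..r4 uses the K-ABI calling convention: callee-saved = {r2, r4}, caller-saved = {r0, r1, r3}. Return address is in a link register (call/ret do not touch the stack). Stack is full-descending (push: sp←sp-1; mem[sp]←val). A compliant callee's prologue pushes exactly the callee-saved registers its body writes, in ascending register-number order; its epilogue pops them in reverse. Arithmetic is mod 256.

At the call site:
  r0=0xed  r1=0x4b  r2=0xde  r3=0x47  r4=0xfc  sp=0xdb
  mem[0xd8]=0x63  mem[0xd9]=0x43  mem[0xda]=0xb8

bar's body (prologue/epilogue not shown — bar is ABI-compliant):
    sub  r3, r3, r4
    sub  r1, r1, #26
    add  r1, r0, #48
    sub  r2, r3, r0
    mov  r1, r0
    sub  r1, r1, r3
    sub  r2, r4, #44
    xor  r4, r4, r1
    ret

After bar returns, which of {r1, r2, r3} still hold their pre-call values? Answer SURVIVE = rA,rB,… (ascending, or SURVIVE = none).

prologue: push r2 -> mem[0xda]=0xde, sp=0xda
prologue: push r4 -> mem[0xd9]=0xfc, sp=0xd9
body[0] sub  r3, r3, r4 -> r3=0x4b
body[1] sub  r1, r1, #26 -> r1=0x31
body[2] add  r1, r0, #48 -> r1=0x1d
body[3] sub  r2, r3, r0 -> r2=0x5e
body[4] mov  r1, r0 -> r1=0xed
body[5] sub  r1, r1, r3 -> r1=0xa2
body[6] sub  r2, r4, #44 -> r2=0xd0
body[7] xor  r4, r4, r1 -> r4=0x5e
epilogue: pop r4=0xfc, sp=0xda
epilogue: pop r2=0xde, sp=0xdb
r1: caller-saved, written=True
r2: callee-saved, written=True
r3: caller-saved, written=True

SURVIVE = r2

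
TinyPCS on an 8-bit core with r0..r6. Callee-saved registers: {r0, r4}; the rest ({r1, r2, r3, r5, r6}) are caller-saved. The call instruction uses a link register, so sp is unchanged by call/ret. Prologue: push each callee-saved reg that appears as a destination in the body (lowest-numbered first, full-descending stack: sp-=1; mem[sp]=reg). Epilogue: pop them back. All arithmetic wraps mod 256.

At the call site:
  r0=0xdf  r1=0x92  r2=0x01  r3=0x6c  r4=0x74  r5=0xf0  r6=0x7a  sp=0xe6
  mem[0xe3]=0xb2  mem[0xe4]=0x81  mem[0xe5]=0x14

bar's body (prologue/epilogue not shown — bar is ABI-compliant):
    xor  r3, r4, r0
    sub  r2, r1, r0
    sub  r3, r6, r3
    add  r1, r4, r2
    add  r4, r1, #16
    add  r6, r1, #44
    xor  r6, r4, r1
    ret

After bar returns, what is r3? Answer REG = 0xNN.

REG = 0xcf

prologue: push r4 → mem[0xe5]=0x74, sp=0xe5
body[0] xor  r3, r4, r0 → r3=0xab
body[1] sub  r2, r1, r0 → r2=0xb3
body[2] sub  r3, r6, r3 → r3=0xcf
body[3] add  r1, r4, r2 → r1=0x27
body[4] add  r4, r1, #16 → r4=0x37
body[5] add  r6, r1, #44 → r6=0x53
body[6] xor  r6, r4, r1 → r6=0x10
epilogue: pop r4=0x74, sp=0xe6
r3 is caller-saved → body value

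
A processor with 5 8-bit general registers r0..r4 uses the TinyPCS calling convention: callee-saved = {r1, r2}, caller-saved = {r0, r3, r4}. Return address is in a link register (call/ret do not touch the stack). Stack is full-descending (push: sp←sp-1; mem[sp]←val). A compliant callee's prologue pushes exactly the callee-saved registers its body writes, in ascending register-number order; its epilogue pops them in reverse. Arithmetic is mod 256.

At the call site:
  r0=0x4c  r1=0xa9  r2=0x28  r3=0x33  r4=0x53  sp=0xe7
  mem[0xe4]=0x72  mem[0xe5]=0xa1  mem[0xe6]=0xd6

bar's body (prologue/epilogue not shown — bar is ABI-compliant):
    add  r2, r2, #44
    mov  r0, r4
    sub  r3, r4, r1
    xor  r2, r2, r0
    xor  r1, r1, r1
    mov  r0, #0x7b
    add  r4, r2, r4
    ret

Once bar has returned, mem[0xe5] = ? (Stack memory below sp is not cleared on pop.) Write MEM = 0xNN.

prologue: push r1 -> mem[0xe6]=0xa9, sp=0xe6
prologue: push r2 -> mem[0xe5]=0x28, sp=0xe5
body[0] add  r2, r2, #44 -> r2=0x54
body[1] mov  r0, r4 -> r0=0x53
body[2] sub  r3, r4, r1 -> r3=0xaa
body[3] xor  r2, r2, r0 -> r2=0x07
body[4] xor  r1, r1, r1 -> r1=0x00
body[5] mov  r0, #0x7b -> r0=0x7b
body[6] add  r4, r2, r4 -> r4=0x5a
epilogue: pop r2=0x28, sp=0xe6
epilogue: pop r1=0xa9, sp=0xe7
prologue pushed ['r1', 'r2'] at ['0xe6', '0xe5']

MEM = 0x28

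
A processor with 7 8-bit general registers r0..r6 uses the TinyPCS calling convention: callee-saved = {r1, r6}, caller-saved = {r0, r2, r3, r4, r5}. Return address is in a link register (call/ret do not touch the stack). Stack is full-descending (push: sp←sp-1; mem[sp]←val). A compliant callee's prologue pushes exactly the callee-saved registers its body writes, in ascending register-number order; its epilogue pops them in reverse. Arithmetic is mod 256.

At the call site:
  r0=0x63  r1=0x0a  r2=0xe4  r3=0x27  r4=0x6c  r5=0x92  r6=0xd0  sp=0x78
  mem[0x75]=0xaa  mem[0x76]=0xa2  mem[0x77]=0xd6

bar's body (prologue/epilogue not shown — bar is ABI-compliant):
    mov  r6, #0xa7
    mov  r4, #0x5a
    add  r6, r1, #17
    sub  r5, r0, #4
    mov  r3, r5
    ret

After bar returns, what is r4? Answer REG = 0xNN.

prologue: push r6 -> mem[0x77]=0xd0, sp=0x77
body[0] mov  r6, #0xa7 -> r6=0xa7
body[1] mov  r4, #0x5a -> r4=0x5a
body[2] add  r6, r1, #17 -> r6=0x1b
body[3] sub  r5, r0, #4 -> r5=0x5f
body[4] mov  r3, r5 -> r3=0x5f
epilogue: pop r6=0xd0, sp=0x78
r4 is caller-saved -> body value

REG = 0x5a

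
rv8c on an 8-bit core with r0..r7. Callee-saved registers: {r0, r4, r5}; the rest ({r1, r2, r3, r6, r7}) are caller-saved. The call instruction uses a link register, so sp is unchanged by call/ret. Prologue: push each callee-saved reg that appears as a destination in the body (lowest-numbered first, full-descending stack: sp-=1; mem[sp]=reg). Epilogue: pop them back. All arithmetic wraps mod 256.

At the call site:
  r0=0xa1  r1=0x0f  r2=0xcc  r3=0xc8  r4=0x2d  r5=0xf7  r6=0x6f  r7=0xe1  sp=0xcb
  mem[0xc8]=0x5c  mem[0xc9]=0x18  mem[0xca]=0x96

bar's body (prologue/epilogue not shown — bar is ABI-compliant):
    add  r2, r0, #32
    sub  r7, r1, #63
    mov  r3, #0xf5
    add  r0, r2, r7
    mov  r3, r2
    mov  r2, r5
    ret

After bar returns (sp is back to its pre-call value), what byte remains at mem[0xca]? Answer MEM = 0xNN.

prologue: push r0 → mem[0xca]=0xa1, sp=0xca
body[0] add  r2, r0, #32 → r2=0xc1
body[1] sub  r7, r1, #63 → r7=0xd0
body[2] mov  r3, #0xf5 → r3=0xf5
body[3] add  r0, r2, r7 → r0=0x91
body[4] mov  r3, r2 → r3=0xc1
body[5] mov  r2, r5 → r2=0xf7
epilogue: pop r0=0xa1, sp=0xcb
prologue pushed ['r0'] at ['0xca']

MEM = 0xa1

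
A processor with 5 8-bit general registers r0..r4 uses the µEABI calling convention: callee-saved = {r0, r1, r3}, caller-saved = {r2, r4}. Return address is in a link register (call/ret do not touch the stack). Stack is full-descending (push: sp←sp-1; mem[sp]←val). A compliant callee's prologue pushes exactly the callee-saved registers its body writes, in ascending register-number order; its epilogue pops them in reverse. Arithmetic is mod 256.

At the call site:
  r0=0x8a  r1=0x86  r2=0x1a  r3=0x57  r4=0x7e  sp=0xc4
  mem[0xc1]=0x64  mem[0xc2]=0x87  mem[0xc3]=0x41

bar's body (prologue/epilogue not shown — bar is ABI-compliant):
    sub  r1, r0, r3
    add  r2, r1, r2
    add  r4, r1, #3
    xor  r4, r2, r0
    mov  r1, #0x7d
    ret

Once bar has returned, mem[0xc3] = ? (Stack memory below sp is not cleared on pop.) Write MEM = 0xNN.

prologue: push r1 → mem[0xc3]=0x86, sp=0xc3
body[0] sub  r1, r0, r3 → r1=0x33
body[1] add  r2, r1, r2 → r2=0x4d
body[2] add  r4, r1, #3 → r4=0x36
body[3] xor  r4, r2, r0 → r4=0xc7
body[4] mov  r1, #0x7d → r1=0x7d
epilogue: pop r1=0x86, sp=0xc4
prologue pushed ['r1'] at ['0xc3']

MEM = 0x86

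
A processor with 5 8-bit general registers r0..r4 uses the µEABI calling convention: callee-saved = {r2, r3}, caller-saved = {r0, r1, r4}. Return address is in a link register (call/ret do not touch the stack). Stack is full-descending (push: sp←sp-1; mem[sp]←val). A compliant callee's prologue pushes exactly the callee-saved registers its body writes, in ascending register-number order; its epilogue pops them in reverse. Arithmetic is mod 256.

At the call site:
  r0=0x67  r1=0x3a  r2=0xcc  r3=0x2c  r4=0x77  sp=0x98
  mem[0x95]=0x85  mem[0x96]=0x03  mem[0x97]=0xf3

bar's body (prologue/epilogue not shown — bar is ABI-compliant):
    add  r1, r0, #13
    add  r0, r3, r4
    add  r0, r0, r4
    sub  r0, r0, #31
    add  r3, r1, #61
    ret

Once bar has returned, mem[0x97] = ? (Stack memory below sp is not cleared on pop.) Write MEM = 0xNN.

prologue: push r3 → mem[0x97]=0x2c, sp=0x97
body[0] add  r1, r0, #13 → r1=0x74
body[1] add  r0, r3, r4 → r0=0xa3
body[2] add  r0, r0, r4 → r0=0x1a
body[3] sub  r0, r0, #31 → r0=0xfb
body[4] add  r3, r1, #61 → r3=0xb1
epilogue: pop r3=0x2c, sp=0x98
prologue pushed ['r3'] at ['0x97']

MEM = 0x2c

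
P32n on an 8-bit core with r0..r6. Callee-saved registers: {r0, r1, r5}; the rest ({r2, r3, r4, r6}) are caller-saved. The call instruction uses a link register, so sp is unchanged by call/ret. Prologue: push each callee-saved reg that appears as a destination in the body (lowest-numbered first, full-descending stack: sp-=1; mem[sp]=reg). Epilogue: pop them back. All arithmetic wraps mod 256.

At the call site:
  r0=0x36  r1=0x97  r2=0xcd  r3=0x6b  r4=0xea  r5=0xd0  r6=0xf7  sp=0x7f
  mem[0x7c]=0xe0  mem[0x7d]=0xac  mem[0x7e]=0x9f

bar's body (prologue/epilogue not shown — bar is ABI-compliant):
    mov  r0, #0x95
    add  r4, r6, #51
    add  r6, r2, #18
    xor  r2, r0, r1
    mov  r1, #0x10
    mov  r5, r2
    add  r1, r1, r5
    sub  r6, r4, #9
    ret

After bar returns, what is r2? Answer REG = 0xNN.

REG = 0x02

prologue: push r0 -> mem[0x7e]=0x36, sp=0x7e
prologue: push r1 -> mem[0x7d]=0x97, sp=0x7d
prologue: push r5 -> mem[0x7c]=0xd0, sp=0x7c
body[0] mov  r0, #0x95 -> r0=0x95
body[1] add  r4, r6, #51 -> r4=0x2a
body[2] add  r6, r2, #18 -> r6=0xdf
body[3] xor  r2, r0, r1 -> r2=0x02
body[4] mov  r1, #0x10 -> r1=0x10
body[5] mov  r5, r2 -> r5=0x02
body[6] add  r1, r1, r5 -> r1=0x12
body[7] sub  r6, r4, #9 -> r6=0x21
epilogue: pop r5=0xd0, sp=0x7d
epilogue: pop r1=0x97, sp=0x7e
epilogue: pop r0=0x36, sp=0x7f
r2 is caller-saved -> body value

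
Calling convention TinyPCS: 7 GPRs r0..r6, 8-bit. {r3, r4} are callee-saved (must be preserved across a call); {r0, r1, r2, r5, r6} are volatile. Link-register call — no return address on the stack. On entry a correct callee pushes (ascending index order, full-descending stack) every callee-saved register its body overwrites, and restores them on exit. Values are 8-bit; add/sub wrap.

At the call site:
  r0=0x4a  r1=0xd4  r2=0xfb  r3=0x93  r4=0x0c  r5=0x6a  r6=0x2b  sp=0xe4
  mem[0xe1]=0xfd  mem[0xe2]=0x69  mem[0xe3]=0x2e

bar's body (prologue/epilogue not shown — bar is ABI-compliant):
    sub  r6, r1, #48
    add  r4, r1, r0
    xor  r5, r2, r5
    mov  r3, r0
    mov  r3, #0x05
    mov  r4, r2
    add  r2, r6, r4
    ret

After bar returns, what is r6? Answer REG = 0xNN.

REG = 0xa4

prologue: push r3 → mem[0xe3]=0x93, sp=0xe3
prologue: push r4 → mem[0xe2]=0x0c, sp=0xe2
body[0] sub  r6, r1, #48 → r6=0xa4
body[1] add  r4, r1, r0 → r4=0x1e
body[2] xor  r5, r2, r5 → r5=0x91
body[3] mov  r3, r0 → r3=0x4a
body[4] mov  r3, #0x05 → r3=0x05
body[5] mov  r4, r2 → r4=0xfb
body[6] add  r2, r6, r4 → r2=0x9f
epilogue: pop r4=0x0c, sp=0xe3
epilogue: pop r3=0x93, sp=0xe4
r6 is caller-saved → body value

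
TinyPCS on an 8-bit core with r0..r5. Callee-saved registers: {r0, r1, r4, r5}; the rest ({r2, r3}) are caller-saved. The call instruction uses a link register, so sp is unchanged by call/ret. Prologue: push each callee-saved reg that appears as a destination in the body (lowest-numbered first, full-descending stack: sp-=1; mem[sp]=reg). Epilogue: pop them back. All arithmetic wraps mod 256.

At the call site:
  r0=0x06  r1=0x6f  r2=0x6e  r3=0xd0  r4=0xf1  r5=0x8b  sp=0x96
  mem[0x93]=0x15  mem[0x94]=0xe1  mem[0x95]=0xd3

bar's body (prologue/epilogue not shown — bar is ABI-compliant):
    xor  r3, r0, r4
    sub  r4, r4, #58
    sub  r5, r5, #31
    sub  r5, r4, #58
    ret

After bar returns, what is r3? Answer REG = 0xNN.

REG = 0xf7

prologue: push r4 -> mem[0x95]=0xf1, sp=0x95
prologue: push r5 -> mem[0x94]=0x8b, sp=0x94
body[0] xor  r3, r0, r4 -> r3=0xf7
body[1] sub  r4, r4, #58 -> r4=0xb7
body[2] sub  r5, r5, #31 -> r5=0x6c
body[3] sub  r5, r4, #58 -> r5=0x7d
epilogue: pop r5=0x8b, sp=0x95
epilogue: pop r4=0xf1, sp=0x96
r3 is caller-saved -> body value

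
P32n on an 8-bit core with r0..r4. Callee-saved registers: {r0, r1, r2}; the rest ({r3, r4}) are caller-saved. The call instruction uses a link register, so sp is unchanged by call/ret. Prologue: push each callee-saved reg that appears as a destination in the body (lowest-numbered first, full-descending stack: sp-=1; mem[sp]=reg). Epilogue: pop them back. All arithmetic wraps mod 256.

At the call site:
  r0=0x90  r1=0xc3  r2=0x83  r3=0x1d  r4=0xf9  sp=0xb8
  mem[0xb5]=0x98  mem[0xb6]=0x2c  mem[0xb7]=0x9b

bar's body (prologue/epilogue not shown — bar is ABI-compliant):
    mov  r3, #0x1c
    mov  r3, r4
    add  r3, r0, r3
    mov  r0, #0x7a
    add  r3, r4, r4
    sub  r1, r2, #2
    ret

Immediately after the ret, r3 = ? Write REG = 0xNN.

REG = 0xf2

prologue: push r0 -> mem[0xb7]=0x90, sp=0xb7
prologue: push r1 -> mem[0xb6]=0xc3, sp=0xb6
body[0] mov  r3, #0x1c -> r3=0x1c
body[1] mov  r3, r4 -> r3=0xf9
body[2] add  r3, r0, r3 -> r3=0x89
body[3] mov  r0, #0x7a -> r0=0x7a
body[4] add  r3, r4, r4 -> r3=0xf2
body[5] sub  r1, r2, #2 -> r1=0x81
epilogue: pop r1=0xc3, sp=0xb7
epilogue: pop r0=0x90, sp=0xb8
r3 is caller-saved -> body value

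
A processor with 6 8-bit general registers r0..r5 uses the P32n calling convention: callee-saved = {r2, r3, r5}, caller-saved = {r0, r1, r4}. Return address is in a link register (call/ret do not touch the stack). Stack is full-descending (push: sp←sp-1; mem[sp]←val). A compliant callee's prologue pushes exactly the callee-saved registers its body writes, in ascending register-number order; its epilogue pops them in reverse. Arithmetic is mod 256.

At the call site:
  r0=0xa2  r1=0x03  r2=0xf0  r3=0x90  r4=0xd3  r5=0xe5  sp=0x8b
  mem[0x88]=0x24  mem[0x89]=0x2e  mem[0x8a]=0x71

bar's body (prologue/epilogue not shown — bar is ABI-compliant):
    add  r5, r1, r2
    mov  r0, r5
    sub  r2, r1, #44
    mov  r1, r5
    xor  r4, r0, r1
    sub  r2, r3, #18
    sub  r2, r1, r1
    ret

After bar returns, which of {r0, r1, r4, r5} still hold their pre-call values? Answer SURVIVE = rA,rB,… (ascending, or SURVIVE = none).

prologue: push r2 → mem[0x8a]=0xf0, sp=0x8a
prologue: push r5 → mem[0x89]=0xe5, sp=0x89
body[0] add  r5, r1, r2 → r5=0xf3
body[1] mov  r0, r5 → r0=0xf3
body[2] sub  r2, r1, #44 → r2=0xd7
body[3] mov  r1, r5 → r1=0xf3
body[4] xor  r4, r0, r1 → r4=0x00
body[5] sub  r2, r3, #18 → r2=0x7e
body[6] sub  r2, r1, r1 → r2=0x00
epilogue: pop r5=0xe5, sp=0x8a
epilogue: pop r2=0xf0, sp=0x8b
r0: caller-saved, written=True
r1: caller-saved, written=True
r4: caller-saved, written=True
r5: callee-saved, written=True

SURVIVE = r5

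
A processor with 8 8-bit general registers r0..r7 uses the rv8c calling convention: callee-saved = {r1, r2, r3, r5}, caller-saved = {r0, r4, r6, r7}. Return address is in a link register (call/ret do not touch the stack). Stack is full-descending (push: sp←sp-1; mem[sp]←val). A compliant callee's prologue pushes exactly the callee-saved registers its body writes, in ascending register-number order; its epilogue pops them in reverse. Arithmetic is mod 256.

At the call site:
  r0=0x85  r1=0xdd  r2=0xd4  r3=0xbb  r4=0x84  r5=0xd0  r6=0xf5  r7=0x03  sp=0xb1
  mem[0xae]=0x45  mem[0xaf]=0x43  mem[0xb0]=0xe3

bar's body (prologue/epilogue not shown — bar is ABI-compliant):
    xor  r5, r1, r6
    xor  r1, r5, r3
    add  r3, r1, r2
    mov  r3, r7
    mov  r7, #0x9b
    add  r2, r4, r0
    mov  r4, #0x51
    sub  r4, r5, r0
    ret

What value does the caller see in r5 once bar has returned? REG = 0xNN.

REG = 0xd0

prologue: push r1 -> mem[0xb0]=0xdd, sp=0xb0
prologue: push r2 -> mem[0xaf]=0xd4, sp=0xaf
prologue: push r3 -> mem[0xae]=0xbb, sp=0xae
prologue: push r5 -> mem[0xad]=0xd0, sp=0xad
body[0] xor  r5, r1, r6 -> r5=0x28
body[1] xor  r1, r5, r3 -> r1=0x93
body[2] add  r3, r1, r2 -> r3=0x67
body[3] mov  r3, r7 -> r3=0x03
body[4] mov  r7, #0x9b -> r7=0x9b
body[5] add  r2, r4, r0 -> r2=0x09
body[6] mov  r4, #0x51 -> r4=0x51
body[7] sub  r4, r5, r0 -> r4=0xa3
epilogue: pop r5=0xd0, sp=0xae
epilogue: pop r3=0xbb, sp=0xaf
epilogue: pop r2=0xd4, sp=0xb0
epilogue: pop r1=0xdd, sp=0xb1
r5 is callee-saved -> restored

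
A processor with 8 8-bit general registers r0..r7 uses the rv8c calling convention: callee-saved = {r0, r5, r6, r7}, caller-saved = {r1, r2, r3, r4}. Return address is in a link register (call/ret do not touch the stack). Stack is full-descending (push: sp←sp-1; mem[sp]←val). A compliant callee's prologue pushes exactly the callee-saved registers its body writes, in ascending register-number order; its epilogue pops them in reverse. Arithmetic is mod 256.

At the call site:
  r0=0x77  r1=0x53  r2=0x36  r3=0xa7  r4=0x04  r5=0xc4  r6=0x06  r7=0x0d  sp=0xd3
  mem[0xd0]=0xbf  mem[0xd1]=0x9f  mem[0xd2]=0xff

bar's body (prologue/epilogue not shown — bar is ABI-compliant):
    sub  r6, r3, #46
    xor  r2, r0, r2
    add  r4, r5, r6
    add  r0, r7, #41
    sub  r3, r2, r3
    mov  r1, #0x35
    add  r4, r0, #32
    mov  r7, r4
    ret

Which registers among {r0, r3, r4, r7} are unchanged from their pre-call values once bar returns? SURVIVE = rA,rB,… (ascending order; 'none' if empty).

prologue: push r0 → mem[0xd2]=0x77, sp=0xd2
prologue: push r6 → mem[0xd1]=0x06, sp=0xd1
prologue: push r7 → mem[0xd0]=0x0d, sp=0xd0
body[0] sub  r6, r3, #46 → r6=0x79
body[1] xor  r2, r0, r2 → r2=0x41
body[2] add  r4, r5, r6 → r4=0x3d
body[3] add  r0, r7, #41 → r0=0x36
body[4] sub  r3, r2, r3 → r3=0x9a
body[5] mov  r1, #0x35 → r1=0x35
body[6] add  r4, r0, #32 → r4=0x56
body[7] mov  r7, r4 → r7=0x56
epilogue: pop r7=0x0d, sp=0xd1
epilogue: pop r6=0x06, sp=0xd2
epilogue: pop r0=0x77, sp=0xd3
r0: callee-saved, written=True
r3: caller-saved, written=True
r4: caller-saved, written=True
r7: callee-saved, written=True

SURVIVE = r0,r7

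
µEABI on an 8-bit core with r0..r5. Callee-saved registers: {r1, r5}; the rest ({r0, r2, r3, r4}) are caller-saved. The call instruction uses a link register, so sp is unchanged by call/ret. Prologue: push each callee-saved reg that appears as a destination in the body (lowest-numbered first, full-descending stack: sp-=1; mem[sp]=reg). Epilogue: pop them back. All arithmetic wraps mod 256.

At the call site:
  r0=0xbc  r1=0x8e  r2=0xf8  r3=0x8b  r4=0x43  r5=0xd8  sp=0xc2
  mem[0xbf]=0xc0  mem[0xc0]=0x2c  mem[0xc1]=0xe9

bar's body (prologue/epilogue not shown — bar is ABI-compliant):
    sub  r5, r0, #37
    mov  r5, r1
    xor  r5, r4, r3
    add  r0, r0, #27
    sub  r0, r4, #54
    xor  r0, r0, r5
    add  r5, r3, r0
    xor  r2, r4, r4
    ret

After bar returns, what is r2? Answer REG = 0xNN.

prologue: push r5 → mem[0xc1]=0xd8, sp=0xc1
body[0] sub  r5, r0, #37 → r5=0x97
body[1] mov  r5, r1 → r5=0x8e
body[2] xor  r5, r4, r3 → r5=0xc8
body[3] add  r0, r0, #27 → r0=0xd7
body[4] sub  r0, r4, #54 → r0=0x0d
body[5] xor  r0, r0, r5 → r0=0xc5
body[6] add  r5, r3, r0 → r5=0x50
body[7] xor  r2, r4, r4 → r2=0x00
epilogue: pop r5=0xd8, sp=0xc2
r2 is caller-saved → body value

REG = 0x00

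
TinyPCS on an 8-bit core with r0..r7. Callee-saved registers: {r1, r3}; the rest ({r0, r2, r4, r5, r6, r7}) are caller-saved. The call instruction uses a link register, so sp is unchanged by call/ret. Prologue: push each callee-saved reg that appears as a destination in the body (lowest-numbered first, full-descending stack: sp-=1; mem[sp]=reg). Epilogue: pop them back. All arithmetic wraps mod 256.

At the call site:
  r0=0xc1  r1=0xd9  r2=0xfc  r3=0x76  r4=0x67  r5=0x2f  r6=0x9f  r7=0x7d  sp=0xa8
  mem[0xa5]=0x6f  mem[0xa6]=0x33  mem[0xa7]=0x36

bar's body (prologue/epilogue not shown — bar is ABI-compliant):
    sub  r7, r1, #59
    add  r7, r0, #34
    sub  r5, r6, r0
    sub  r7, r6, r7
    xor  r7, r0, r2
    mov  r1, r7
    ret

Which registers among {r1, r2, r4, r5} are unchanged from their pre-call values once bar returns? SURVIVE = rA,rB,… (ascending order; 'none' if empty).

SURVIVE = r1,r2,r4

prologue: push r1 -> mem[0xa7]=0xd9, sp=0xa7
body[0] sub  r7, r1, #59 -> r7=0x9e
body[1] add  r7, r0, #34 -> r7=0xe3
body[2] sub  r5, r6, r0 -> r5=0xde
body[3] sub  r7, r6, r7 -> r7=0xbc
body[4] xor  r7, r0, r2 -> r7=0x3d
body[5] mov  r1, r7 -> r1=0x3d
epilogue: pop r1=0xd9, sp=0xa8
r1: callee-saved, written=True
r2: caller-saved, written=False
r4: caller-saved, written=False
r5: caller-saved, written=True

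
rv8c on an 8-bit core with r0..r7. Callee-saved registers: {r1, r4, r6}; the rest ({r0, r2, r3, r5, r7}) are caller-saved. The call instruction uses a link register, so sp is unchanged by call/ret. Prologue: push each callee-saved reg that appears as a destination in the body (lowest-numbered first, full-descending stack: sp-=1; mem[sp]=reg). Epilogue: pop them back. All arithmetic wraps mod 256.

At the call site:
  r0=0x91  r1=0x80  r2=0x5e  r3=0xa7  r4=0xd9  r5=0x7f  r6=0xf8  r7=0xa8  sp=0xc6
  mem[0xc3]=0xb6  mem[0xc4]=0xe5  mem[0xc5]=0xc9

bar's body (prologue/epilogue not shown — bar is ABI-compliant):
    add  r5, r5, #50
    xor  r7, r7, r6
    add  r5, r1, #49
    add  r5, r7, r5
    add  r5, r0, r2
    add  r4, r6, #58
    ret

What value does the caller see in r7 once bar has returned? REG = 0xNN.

REG = 0x50

prologue: push r4 -> mem[0xc5]=0xd9, sp=0xc5
body[0] add  r5, r5, #50 -> r5=0xb1
body[1] xor  r7, r7, r6 -> r7=0x50
body[2] add  r5, r1, #49 -> r5=0xb1
body[3] add  r5, r7, r5 -> r5=0x01
body[4] add  r5, r0, r2 -> r5=0xef
body[5] add  r4, r6, #58 -> r4=0x32
epilogue: pop r4=0xd9, sp=0xc6
r7 is caller-saved -> body value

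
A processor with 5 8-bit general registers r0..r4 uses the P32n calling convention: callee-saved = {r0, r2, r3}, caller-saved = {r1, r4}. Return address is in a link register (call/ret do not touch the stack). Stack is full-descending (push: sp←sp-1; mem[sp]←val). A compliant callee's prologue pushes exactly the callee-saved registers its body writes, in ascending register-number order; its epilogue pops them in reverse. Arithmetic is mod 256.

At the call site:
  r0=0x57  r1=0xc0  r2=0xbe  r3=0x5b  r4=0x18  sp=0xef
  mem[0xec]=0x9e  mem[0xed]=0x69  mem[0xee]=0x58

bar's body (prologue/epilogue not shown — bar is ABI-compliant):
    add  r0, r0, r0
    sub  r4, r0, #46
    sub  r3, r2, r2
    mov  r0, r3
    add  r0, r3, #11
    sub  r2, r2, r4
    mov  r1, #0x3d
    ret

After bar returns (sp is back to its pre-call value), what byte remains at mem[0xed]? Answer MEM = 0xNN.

prologue: push r0 -> mem[0xee]=0x57, sp=0xee
prologue: push r2 -> mem[0xed]=0xbe, sp=0xed
prologue: push r3 -> mem[0xec]=0x5b, sp=0xec
body[0] add  r0, r0, r0 -> r0=0xae
body[1] sub  r4, r0, #46 -> r4=0x80
body[2] sub  r3, r2, r2 -> r3=0x00
body[3] mov  r0, r3 -> r0=0x00
body[4] add  r0, r3, #11 -> r0=0x0b
body[5] sub  r2, r2, r4 -> r2=0x3e
body[6] mov  r1, #0x3d -> r1=0x3d
epilogue: pop r3=0x5b, sp=0xed
epilogue: pop r2=0xbe, sp=0xee
epilogue: pop r0=0x57, sp=0xef
prologue pushed ['r0', 'r2', 'r3'] at ['0xee', '0xed', '0xec']

MEM = 0xbe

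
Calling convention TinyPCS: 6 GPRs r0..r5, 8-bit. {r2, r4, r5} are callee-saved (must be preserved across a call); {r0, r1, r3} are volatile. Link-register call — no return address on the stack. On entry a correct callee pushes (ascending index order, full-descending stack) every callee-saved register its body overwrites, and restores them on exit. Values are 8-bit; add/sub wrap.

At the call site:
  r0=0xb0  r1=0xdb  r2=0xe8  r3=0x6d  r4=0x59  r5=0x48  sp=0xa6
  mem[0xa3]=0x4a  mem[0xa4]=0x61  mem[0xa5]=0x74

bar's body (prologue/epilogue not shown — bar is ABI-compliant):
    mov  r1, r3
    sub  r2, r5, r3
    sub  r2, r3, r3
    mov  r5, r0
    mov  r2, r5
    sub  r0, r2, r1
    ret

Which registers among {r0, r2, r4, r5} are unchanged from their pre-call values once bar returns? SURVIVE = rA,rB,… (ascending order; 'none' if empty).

SURVIVE = r2,r4,r5

prologue: push r2 → mem[0xa5]=0xe8, sp=0xa5
prologue: push r5 → mem[0xa4]=0x48, sp=0xa4
body[0] mov  r1, r3 → r1=0x6d
body[1] sub  r2, r5, r3 → r2=0xdb
body[2] sub  r2, r3, r3 → r2=0x00
body[3] mov  r5, r0 → r5=0xb0
body[4] mov  r2, r5 → r2=0xb0
body[5] sub  r0, r2, r1 → r0=0x43
epilogue: pop r5=0x48, sp=0xa5
epilogue: pop r2=0xe8, sp=0xa6
r0: caller-saved, written=True
r2: callee-saved, written=True
r4: callee-saved, written=False
r5: callee-saved, written=True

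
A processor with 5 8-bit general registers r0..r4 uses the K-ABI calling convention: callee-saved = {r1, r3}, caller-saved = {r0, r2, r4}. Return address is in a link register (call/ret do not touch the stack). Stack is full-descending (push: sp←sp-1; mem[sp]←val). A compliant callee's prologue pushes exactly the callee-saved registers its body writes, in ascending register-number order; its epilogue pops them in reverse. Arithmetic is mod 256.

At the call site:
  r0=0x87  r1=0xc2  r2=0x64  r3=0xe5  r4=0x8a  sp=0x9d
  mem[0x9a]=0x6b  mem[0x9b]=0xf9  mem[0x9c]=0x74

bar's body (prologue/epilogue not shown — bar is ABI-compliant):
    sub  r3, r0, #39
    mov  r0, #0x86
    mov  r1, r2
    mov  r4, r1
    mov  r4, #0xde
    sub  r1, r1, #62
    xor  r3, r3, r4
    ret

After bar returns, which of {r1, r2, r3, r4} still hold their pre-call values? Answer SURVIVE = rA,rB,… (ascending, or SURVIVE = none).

SURVIVE = r1,r2,r3

prologue: push r1 -> mem[0x9c]=0xc2, sp=0x9c
prologue: push r3 -> mem[0x9b]=0xe5, sp=0x9b
body[0] sub  r3, r0, #39 -> r3=0x60
body[1] mov  r0, #0x86 -> r0=0x86
body[2] mov  r1, r2 -> r1=0x64
body[3] mov  r4, r1 -> r4=0x64
body[4] mov  r4, #0xde -> r4=0xde
body[5] sub  r1, r1, #62 -> r1=0x26
body[6] xor  r3, r3, r4 -> r3=0xbe
epilogue: pop r3=0xe5, sp=0x9c
epilogue: pop r1=0xc2, sp=0x9d
r1: callee-saved, written=True
r2: caller-saved, written=False
r3: callee-saved, written=True
r4: caller-saved, written=True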